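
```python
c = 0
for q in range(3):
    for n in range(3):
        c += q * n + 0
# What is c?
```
Trace:
  c=0
  c=0, q=0, n=0
  c=0, q=0, n=1
  c=0, q=0, n=2
  c=0, q=1, n=0
  c=1, q=1, n=1
  c=3, q=1, n=2
  c=3, q=2, n=0
  c=5, q=2, n=1
  c=9, q=2, n=2

Final answer: 9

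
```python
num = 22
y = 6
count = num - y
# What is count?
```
Trace:
  num=22
  num=22, y=6
  num=22, y=6, count=16

Final answer: 16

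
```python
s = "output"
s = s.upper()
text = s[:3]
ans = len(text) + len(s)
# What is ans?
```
Trace:
  s='output'
  s='OUTPUT'
  s='OUTPUT', text='OUT'
  s='OUTPUT', text='OUT', ans=9

Final answer: 9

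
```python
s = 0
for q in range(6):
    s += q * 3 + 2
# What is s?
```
Trace:
  s=0
  s=2, q=0
  s=7, q=1
  s=15, q=2
  s=26, q=3
  s=40, q=4
  s=57, q=5

Final answer: 57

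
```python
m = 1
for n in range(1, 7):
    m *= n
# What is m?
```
Trace:
  m=1
  m=1, n=1
  m=2, n=2
  m=6, n=3
  m=24, n=4
  m=120, n=5
  m=720, n=6

Final answer: 720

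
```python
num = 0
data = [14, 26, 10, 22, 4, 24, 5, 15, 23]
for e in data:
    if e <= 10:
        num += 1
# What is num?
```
Trace:
  num=0
  num=0, e=14
  num=0, e=26
  num=1, e=10
  num=1, e=22
  num=2, e=4
  num=2, e=24
  num=3, e=5
  num=3, e=15
  num=3, e=23

Final answer: 3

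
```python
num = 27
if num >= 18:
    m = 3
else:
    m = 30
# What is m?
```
Trace:
  num=27
  num=27, m=3

Final answer: 3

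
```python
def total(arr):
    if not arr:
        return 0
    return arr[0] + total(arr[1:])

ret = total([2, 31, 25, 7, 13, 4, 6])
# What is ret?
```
Call trace:
total(arr=[2, 31, 25, 7, 13, 4, 6])
  total(arr=[31, 25, 7, 13, 4, 6])
    total(arr=[25, 7, 13, 4, 6])
      total(arr=[7, 13, 4, 6])
        total(arr=[13, 4, 6])
          total(arr=[4, 6])
            total(arr=[6])
              total(arr=[])
              -> return 0
            -> return 6
          -> return 10
        -> return 23
      -> return 30
    -> return 55
  -> return 86
-> return 88

Final answer: 88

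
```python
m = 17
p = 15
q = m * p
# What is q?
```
Trace:
  m=17
  m=17, p=15
  m=17, p=15, q=255

Final answer: 255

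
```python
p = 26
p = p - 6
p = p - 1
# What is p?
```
Trace:
  p=26
  p=20
  p=19

Final answer: 19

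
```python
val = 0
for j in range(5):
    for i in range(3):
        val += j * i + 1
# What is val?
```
Trace:
  val=0
  val=1, j=0, i=0
  val=2, j=0, i=1
  val=3, j=0, i=2
  val=4, j=1, i=0
  val=6, j=1, i=1
  val=9, j=1, i=2
  val=10, j=2, i=0
  val=13, j=2, i=1
  val=18, j=2, i=2
  val=19, j=3, i=0
  val=23, j=3, i=1
  val=30, j=3, i=2
  val=31, j=4, i=0
  val=36, j=4, i=1
  val=45, j=4, i=2

Final answer: 45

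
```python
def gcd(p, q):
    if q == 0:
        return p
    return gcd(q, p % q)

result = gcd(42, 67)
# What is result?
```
Call trace:
gcd(p=42, q=67)
  gcd(p=67, q=42)
    gcd(p=42, q=25)
      gcd(p=25, q=17)
        gcd(p=17, q=8)
          gcd(p=8, q=1)
            gcd(p=1, q=0)
            -> return 1
          -> return 1
        -> return 1
      -> return 1
    -> return 1
  -> return 1
-> return 1

Final answer: 1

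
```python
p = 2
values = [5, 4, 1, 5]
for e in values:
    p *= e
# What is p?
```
Trace:
  p=2
  p=10, e=5
  p=40, e=4
  p=40, e=1
  p=200, e=5

Final answer: 200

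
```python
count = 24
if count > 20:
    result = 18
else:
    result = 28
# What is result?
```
Trace:
  count=24
  count=24, result=18

Final answer: 18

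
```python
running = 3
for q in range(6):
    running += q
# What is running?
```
Trace:
  running=3
  running=3, q=0
  running=4, q=1
  running=6, q=2
  running=9, q=3
  running=13, q=4
  running=18, q=5

Final answer: 18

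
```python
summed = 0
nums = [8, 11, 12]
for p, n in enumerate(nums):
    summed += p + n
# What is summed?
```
Trace:
  summed=0
  summed=8, p=0, n=8
  summed=20, p=1, n=11
  summed=34, p=2, n=12

Final answer: 34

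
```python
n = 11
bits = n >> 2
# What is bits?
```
Trace:
  n=11
  n=11, bits=2

Final answer: 2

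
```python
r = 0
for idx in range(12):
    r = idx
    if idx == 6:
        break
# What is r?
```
Trace:
  r=0
  r=0, idx=0
  r=1, idx=1
  r=2, idx=2
  r=3, idx=3
  r=4, idx=4
  r=5, idx=5
  r=6, idx=6

Final answer: 6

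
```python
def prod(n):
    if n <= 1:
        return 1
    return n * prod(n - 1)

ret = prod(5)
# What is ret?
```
Call trace:
prod(n=5)
  prod(n=4)
    prod(n=3)
      prod(n=2)
        prod(n=1)
        -> return 1
      -> return 2
    -> return 6
  -> return 24
-> return 120

Final answer: 120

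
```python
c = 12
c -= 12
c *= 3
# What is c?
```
Trace:
  c=12
  c=0
  c=0

Final answer: 0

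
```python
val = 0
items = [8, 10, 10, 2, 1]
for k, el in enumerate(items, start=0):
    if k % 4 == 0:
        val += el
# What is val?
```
Trace:
  val=0
  val=8, k=0, el=8
  val=8, k=1, el=10
  val=8, k=2, el=10
  val=8, k=3, el=2
  val=9, k=4, el=1

Final answer: 9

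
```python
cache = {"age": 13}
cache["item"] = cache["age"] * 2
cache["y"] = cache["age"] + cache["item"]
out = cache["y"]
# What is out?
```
Trace:
  cache={'age': 13}
  cache={'age': 13, 'item': 26}
  cache={'age': 13, 'item': 26, 'y': 39}
  cache={'age': 13, 'item': 26, 'y': 39}, out=39

Final answer: 39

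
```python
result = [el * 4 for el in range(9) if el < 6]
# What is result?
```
Trace:
  el=0
  el=1
  el=2
  el=3
  el=4
  el=5
  el=6
  el=7
  el=8
  result=[0, 4, 8, 12, 16, 20]

Final answer: [0, 4, 8, 12, 16, 20]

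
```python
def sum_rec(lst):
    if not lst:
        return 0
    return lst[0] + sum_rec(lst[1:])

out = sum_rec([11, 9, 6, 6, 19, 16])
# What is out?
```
Call trace:
sum_rec(lst=[11, 9, 6, 6, 19, 16])
  sum_rec(lst=[9, 6, 6, 19, 16])
    sum_rec(lst=[6, 6, 19, 16])
      sum_rec(lst=[6, 19, 16])
        sum_rec(lst=[19, 16])
          sum_rec(lst=[16])
            sum_rec(lst=[])
            -> return 0
          -> return 16
        -> return 35
      -> return 41
    -> return 47
  -> return 56
-> return 67

Final answer: 67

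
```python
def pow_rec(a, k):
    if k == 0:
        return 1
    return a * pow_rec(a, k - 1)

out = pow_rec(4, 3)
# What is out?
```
Call trace:
pow_rec(a=4, k=3)
  pow_rec(a=4, k=2)
    pow_rec(a=4, k=1)
      pow_rec(a=4, k=0)
      -> return 1
    -> return 4
  -> return 16
-> return 64

Final answer: 64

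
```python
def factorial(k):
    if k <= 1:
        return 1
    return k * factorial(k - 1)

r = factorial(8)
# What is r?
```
Call trace:
factorial(k=8)
  factorial(k=7)
    factorial(k=6)
      factorial(k=5)
        factorial(k=4)
          factorial(k=3)
            factorial(k=2)
              factorial(k=1)
              -> return 1
            -> return 2
          -> return 6
        -> return 24
      -> return 120
    -> return 720
  -> return 5040
-> return 40320

Final answer: 40320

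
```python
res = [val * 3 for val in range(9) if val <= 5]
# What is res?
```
Trace:
  val=0
  val=1
  val=2
  val=3
  val=4
  val=5
  val=6
  val=7
  val=8
  res=[0, 3, 6, 9, 12, 15]

Final answer: [0, 3, 6, 9, 12, 15]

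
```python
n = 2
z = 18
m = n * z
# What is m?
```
Trace:
  n=2
  n=2, z=18
  n=2, z=18, m=36

Final answer: 36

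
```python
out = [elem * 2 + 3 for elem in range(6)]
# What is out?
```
Trace:
  elem=0
  elem=1
  elem=2
  elem=3
  elem=4
  elem=5
  out=[3, 5, 7, 9, 11, 13]

Final answer: [3, 5, 7, 9, 11, 13]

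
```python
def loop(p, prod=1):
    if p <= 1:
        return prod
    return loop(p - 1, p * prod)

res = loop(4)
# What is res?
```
Call trace:
loop(p=4, prod=1)
  loop(p=3, prod=4)
    loop(p=2, prod=12)
      loop(p=1, prod=24)
      -> return 24
    -> return 24
  -> return 24
-> return 24

Final answer: 24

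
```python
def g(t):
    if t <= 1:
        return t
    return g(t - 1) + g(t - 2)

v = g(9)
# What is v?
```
Call trace (a repeated sub-call is expanded the first time; later identical calls just restate its return value):
g(t=9)
  g(t=8)
    g(t=7)
      g(t=6)
        g(t=5)
          g(t=4)
            g(t=3)
              g(t=2)
                g(t=1)
                -> return 1
                g(t=0)
                -> return 0
              -> return 1
              g(t=1)
              -> return 1
            -> return 2
            g(t=2) -> return 1  (same call as traced above)
          -> return 3
          g(t=3) -> return 2  (same call as traced above)
        -> return 5
        g(t=4) -> return 3  (same call as traced above)
      -> return 8
      g(t=5) -> return 5  (same call as traced above)
    -> return 13
    g(t=6) -> return 8  (same call as traced above)
  -> return 21
  g(t=7) -> return 13  (same call as traced above)
-> return 34

Final answer: 34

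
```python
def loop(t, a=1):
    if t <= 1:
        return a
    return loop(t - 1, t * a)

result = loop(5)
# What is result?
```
Call trace:
loop(t=5, a=1)
  loop(t=4, a=5)
    loop(t=3, a=20)
      loop(t=2, a=60)
        loop(t=1, a=120)
        -> return 120
      -> return 120
    -> return 120
  -> return 120
-> return 120

Final answer: 120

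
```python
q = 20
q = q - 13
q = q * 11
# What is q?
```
Trace:
  q=20
  q=7
  q=77

Final answer: 77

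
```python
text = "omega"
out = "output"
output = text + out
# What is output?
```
Trace:
  text='omega'
  text='omega', out='output'
  text='omega', out='output', output='omegaoutput'

Final answer: 'omegaoutput'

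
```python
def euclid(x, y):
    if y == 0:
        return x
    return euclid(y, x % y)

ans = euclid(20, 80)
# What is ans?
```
Call trace:
euclid(x=20, y=80)
  euclid(x=80, y=20)
    euclid(x=20, y=0)
    -> return 20
  -> return 20
-> return 20

Final answer: 20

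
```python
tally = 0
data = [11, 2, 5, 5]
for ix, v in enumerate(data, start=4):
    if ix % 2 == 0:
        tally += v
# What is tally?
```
Trace:
  tally=0
  tally=11, ix=4, v=11
  tally=11, ix=5, v=2
  tally=16, ix=6, v=5
  tally=16, ix=7, v=5

Final answer: 16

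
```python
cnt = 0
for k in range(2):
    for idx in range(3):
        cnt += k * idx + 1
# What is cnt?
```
Trace:
  cnt=0
  cnt=1, k=0, idx=0
  cnt=2, k=0, idx=1
  cnt=3, k=0, idx=2
  cnt=4, k=1, idx=0
  cnt=6, k=1, idx=1
  cnt=9, k=1, idx=2

Final answer: 9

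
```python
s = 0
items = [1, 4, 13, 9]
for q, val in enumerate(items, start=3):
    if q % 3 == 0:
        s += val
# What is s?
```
Trace:
  s=0
  s=1, q=3, val=1
  s=1, q=4, val=4
  s=1, q=5, val=13
  s=10, q=6, val=9

Final answer: 10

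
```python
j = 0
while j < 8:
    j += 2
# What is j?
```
Trace:
  j=0
  j=2
  j=4
  j=6
  j=8

Final answer: 8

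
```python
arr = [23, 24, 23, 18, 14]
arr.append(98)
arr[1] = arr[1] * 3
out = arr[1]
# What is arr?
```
Trace:
  arr=[23, 24, 23, 18, 14]
  arr=[23, 24, 23, 18, 14, 98]
  arr=[23, 72, 23, 18, 14, 98]
  arr=[23, 72, 23, 18, 14, 98], out=72

Final answer: [23, 72, 23, 18, 14, 98]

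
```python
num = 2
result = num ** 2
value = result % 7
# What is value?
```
Trace:
  num=2
  num=2, result=4
  num=2, result=4, value=4

Final answer: 4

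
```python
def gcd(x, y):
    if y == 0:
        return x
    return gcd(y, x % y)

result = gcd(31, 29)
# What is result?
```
Call trace:
gcd(x=31, y=29)
  gcd(x=29, y=2)
    gcd(x=2, y=1)
      gcd(x=1, y=0)
      -> return 1
    -> return 1
  -> return 1
-> return 1

Final answer: 1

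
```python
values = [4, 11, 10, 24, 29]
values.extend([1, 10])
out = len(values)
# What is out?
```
Trace:
  values=[4, 11, 10, 24, 29]
  values=[4, 11, 10, 24, 29, 1, 10]
  values=[4, 11, 10, 24, 29, 1, 10], out=7

Final answer: 7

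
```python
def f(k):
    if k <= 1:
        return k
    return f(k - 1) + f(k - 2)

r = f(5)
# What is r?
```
Call trace (a repeated sub-call is expanded the first time; later identical calls just restate its return value):
f(k=5)
  f(k=4)
    f(k=3)
      f(k=2)
        f(k=1)
        -> return 1
        f(k=0)
        -> return 0
      -> return 1
      f(k=1)
      -> return 1
    -> return 2
    f(k=2) -> return 1  (same call as traced above)
  -> return 3
  f(k=3) -> return 2  (same call as traced above)
-> return 5

Final answer: 5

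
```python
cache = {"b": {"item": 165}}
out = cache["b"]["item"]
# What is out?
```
Trace:
  cache={'b': {'item': 165}}
  cache={'b': {'item': 165}}, out=165

Final answer: 165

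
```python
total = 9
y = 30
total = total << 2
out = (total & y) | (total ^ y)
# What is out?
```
Trace:
  total=9
  total=9, y=30
  total=36, y=30
  total=36, y=30, out=62

Final answer: 62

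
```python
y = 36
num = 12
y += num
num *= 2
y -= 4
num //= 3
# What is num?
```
Trace:
  y=36
  y=36, num=12
  y=48, num=12
  y=48, num=24
  y=44, num=24
  y=44, num=8

Final answer: 8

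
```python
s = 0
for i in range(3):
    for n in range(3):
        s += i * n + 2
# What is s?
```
Trace:
  s=0
  s=2, i=0, n=0
  s=4, i=0, n=1
  s=6, i=0, n=2
  s=8, i=1, n=0
  s=11, i=1, n=1
  s=15, i=1, n=2
  s=17, i=2, n=0
  s=21, i=2, n=1
  s=27, i=2, n=2

Final answer: 27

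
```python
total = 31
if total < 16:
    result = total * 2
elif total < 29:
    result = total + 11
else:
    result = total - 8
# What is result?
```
Trace:
  total=31
  total=31, result=23

Final answer: 23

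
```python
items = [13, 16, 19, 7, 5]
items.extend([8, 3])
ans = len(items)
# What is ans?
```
Trace:
  items=[13, 16, 19, 7, 5]
  items=[13, 16, 19, 7, 5, 8, 3]
  items=[13, 16, 19, 7, 5, 8, 3], ans=7

Final answer: 7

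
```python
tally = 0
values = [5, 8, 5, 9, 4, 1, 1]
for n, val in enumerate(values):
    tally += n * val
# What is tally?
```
Trace:
  tally=0
  tally=0, n=0, val=5
  tally=8, n=1, val=8
  tally=18, n=2, val=5
  tally=45, n=3, val=9
  tally=61, n=4, val=4
  tally=66, n=5, val=1
  tally=72, n=6, val=1

Final answer: 72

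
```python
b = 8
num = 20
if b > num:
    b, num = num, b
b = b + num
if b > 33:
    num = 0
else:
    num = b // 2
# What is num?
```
Trace:
  b=8
  b=8, num=20
  b=8, num=20
  b=28, num=20
  b=28, num=14

Final answer: 14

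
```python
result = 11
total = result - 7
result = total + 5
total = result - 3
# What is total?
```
Trace:
  result=11
  result=11, total=4
  result=9, total=4
  result=9, total=6

Final answer: 6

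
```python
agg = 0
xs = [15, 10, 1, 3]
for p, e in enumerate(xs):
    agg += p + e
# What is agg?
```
Trace:
  agg=0
  agg=15, p=0, e=15
  agg=26, p=1, e=10
  agg=29, p=2, e=1
  agg=35, p=3, e=3

Final answer: 35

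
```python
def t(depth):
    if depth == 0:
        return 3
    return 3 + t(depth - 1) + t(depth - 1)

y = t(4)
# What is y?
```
Call trace (a repeated sub-call is expanded the first time; later identical calls just restate its return value):
t(depth=4)
  t(depth=3)
    t(depth=2)
      t(depth=1)
        t(depth=0)
        -> return 3
        t(depth=0)
        -> return 3
      -> return 9
      t(depth=1) -> return 9  (same call as traced above)
    -> return 21
    t(depth=2) -> return 21  (same call as traced above)
  -> return 45
  t(depth=3) -> return 45  (same call as traced above)
-> return 93

Final answer: 93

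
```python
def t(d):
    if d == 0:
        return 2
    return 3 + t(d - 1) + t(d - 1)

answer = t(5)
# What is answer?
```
Call trace (a repeated sub-call is expanded the first time; later identical calls just restate its return value):
t(d=5)
  t(d=4)
    t(d=3)
      t(d=2)
        t(d=1)
          t(d=0)
          -> return 2
          t(d=0)
          -> return 2
        -> return 7
        t(d=1) -> return 7  (same call as traced above)
      -> return 17
      t(d=2) -> return 17  (same call as traced above)
    -> return 37
    t(d=3) -> return 37  (same call as traced above)
  -> return 77
  t(d=4) -> return 77  (same call as traced above)
-> return 157

Final answer: 157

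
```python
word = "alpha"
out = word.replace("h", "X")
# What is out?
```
Trace:
  word='alpha'
  word='alpha', out='alpXa'

Final answer: 'alpXa'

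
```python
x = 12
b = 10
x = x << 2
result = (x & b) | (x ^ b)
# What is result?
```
Trace:
  x=12
  x=12, b=10
  x=48, b=10
  x=48, b=10, result=58

Final answer: 58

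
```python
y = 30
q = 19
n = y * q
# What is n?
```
Trace:
  y=30
  y=30, q=19
  y=30, q=19, n=570

Final answer: 570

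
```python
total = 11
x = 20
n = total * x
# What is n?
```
Trace:
  total=11
  total=11, x=20
  total=11, x=20, n=220

Final answer: 220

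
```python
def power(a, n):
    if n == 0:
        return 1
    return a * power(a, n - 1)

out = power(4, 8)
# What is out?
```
Call trace:
power(a=4, n=8)
  power(a=4, n=7)
    power(a=4, n=6)
      power(a=4, n=5)
        power(a=4, n=4)
          power(a=4, n=3)
            power(a=4, n=2)
              power(a=4, n=1)
                power(a=4, n=0)
                -> return 1
              -> return 4
            -> return 16
          -> return 64
        -> return 256
      -> return 1024
    -> return 4096
  -> return 16384
-> return 65536

Final answer: 65536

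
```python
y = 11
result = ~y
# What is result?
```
Trace:
  y=11
  y=11, result=-12

Final answer: -12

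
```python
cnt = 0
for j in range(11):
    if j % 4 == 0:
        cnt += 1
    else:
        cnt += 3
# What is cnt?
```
Trace:
  cnt=0
  cnt=1, j=0
  cnt=4, j=1
  cnt=7, j=2
  cnt=10, j=3
  cnt=11, j=4
  cnt=14, j=5
  cnt=17, j=6
  cnt=20, j=7
  cnt=21, j=8
  cnt=24, j=9
  cnt=27, j=10

Final answer: 27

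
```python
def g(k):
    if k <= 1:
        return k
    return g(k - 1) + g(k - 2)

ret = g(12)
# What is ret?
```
Call trace (a repeated sub-call is expanded the first time; later identical calls just restate its return value):
g(k=12)
  g(k=11)
    g(k=10)
      g(k=9)
        g(k=8)
          g(k=7)
            g(k=6)
              g(k=5)
                g(k=4)
                  g(k=3)
                    g(k=2)
                      g(k=1)
                      -> return 1
                      g(k=0)
                      -> return 0
                    -> return 1
                    g(k=1)
                    -> return 1
                  -> return 2
                  g(k=2) -> return 1  (same call as traced above)
                -> return 3
                g(k=3) -> return 2  (same call as traced above)
              -> return 5
              g(k=4) -> return 3  (same call as traced above)
            -> return 8
            g(k=5) -> return 5  (same call as traced above)
          -> return 13
          g(k=6) -> return 8  (same call as traced above)
        -> return 21
        g(k=7) -> return 13  (same call as traced above)
      -> return 34
      g(k=8) -> return 21  (same call as traced above)
    -> return 55
    g(k=9) -> return 34  (same call as traced above)
  -> return 89
  g(k=10) -> return 55  (same call as traced above)
-> return 144

Final answer: 144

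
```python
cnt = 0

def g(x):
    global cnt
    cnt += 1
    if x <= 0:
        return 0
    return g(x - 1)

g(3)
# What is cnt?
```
Call trace:
g(x=3)
  g(x=2)
    g(x=1)
      g(x=0)
      -> return 0
    -> return 0
  -> return 0
-> return 0

cnt is incremented once per call. g is entered once for each x = 3, 2, 1, 0 (the x <= 0 call returns without recursing), i.e. 3 + 1 calls.
cnt = 4

Final answer: 4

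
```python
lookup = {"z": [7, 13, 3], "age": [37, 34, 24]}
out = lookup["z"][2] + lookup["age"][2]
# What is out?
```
Trace:
  lookup={'z': [7, 13, 3], 'age': [37, 34, 24]}
  lookup={'z': [7, 13, 3], 'age': [37, 34, 24]}, out=27

Final answer: 27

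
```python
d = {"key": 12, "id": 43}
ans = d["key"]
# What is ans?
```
Trace:
  d={'key': 12, 'id': 43}
  d={'key': 12, 'id': 43}, ans=12

Final answer: 12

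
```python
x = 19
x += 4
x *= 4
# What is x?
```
Trace:
  x=19
  x=23
  x=92

Final answer: 92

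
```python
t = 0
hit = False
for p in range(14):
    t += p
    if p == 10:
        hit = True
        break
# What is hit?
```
Trace:
  t=0
  t=0, hit=False
  t=0, hit=False, p=0
  t=1, hit=False, p=1
  t=3, hit=False, p=2
  t=6, hit=False, p=3
  t=10, hit=False, p=4
  t=15, hit=False, p=5
  t=21, hit=False, p=6
  t=28, hit=False, p=7
  t=36, hit=False, p=8
  t=45, hit=False, p=9
  t=55, hit=True, p=10

Final answer: True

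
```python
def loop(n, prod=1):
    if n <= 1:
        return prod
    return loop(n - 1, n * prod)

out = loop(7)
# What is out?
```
Call trace:
loop(n=7, prod=1)
  loop(n=6, prod=7)
    loop(n=5, prod=42)
      loop(n=4, prod=210)
        loop(n=3, prod=840)
          loop(n=2, prod=2520)
            loop(n=1, prod=5040)
            -> return 5040
          -> return 5040
        -> return 5040
      -> return 5040
    -> return 5040
  -> return 5040
-> return 5040

Final answer: 5040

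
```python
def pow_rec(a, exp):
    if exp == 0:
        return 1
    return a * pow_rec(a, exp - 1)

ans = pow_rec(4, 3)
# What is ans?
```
Call trace:
pow_rec(a=4, exp=3)
  pow_rec(a=4, exp=2)
    pow_rec(a=4, exp=1)
      pow_rec(a=4, exp=0)
      -> return 1
    -> return 4
  -> return 16
-> return 64

Final answer: 64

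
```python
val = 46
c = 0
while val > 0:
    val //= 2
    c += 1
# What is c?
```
Trace:
  val=46
  val=46, c=0
  val=23, c=1
  val=11, c=2
  val=5, c=3
  val=2, c=4
  val=1, c=5
  val=0, c=6

Final answer: 6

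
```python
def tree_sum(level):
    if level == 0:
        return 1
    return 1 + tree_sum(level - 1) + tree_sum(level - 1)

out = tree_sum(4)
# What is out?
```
Call trace (a repeated sub-call is expanded the first time; later identical calls just restate its return value):
tree_sum(level=4)
  tree_sum(level=3)
    tree_sum(level=2)
      tree_sum(level=1)
        tree_sum(level=0)
        -> return 1
        tree_sum(level=0)
        -> return 1
      -> return 3
      tree_sum(level=1) -> return 3  (same call as traced above)
    -> return 7
    tree_sum(level=2) -> return 7  (same call as traced above)
  -> return 15
  tree_sum(level=3) -> return 15  (same call as traced above)
-> return 31

Final answer: 31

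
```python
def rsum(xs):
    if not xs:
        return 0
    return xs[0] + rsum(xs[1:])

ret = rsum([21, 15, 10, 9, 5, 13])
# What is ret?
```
Call trace:
rsum(xs=[21, 15, 10, 9, 5, 13])
  rsum(xs=[15, 10, 9, 5, 13])
    rsum(xs=[10, 9, 5, 13])
      rsum(xs=[9, 5, 13])
        rsum(xs=[5, 13])
          rsum(xs=[13])
            rsum(xs=[])
            -> return 0
          -> return 13
        -> return 18
      -> return 27
    -> return 37
  -> return 52
-> return 73

Final answer: 73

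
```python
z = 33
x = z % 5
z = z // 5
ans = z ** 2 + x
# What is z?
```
Trace:
  z=33
  z=33, x=3
  z=6, x=3
  z=6, x=3, ans=39

Final answer: 6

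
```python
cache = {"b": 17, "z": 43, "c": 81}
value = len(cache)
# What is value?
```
Trace:
  cache={'b': 17, 'z': 43, 'c': 81}
  cache={'b': 17, 'z': 43, 'c': 81}, value=3

Final answer: 3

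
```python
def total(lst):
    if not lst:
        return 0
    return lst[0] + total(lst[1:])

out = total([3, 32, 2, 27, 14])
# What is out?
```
Call trace:
total(lst=[3, 32, 2, 27, 14])
  total(lst=[32, 2, 27, 14])
    total(lst=[2, 27, 14])
      total(lst=[27, 14])
        total(lst=[14])
          total(lst=[])
          -> return 0
        -> return 14
      -> return 41
    -> return 43
  -> return 75
-> return 78

Final answer: 78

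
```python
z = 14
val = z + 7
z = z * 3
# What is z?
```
Trace:
  z=14
  z=14, val=21
  z=42, val=21

Final answer: 42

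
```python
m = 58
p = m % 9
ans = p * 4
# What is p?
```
Trace:
  m=58
  m=58, p=4
  m=58, p=4, ans=16

Final answer: 4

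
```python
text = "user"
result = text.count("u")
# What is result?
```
Trace:
  text='user'
  text='user', result=1

Final answer: 1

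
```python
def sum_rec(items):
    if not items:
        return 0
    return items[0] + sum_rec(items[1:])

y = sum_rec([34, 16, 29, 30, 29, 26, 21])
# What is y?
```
Call trace:
sum_rec(items=[34, 16, 29, 30, 29, 26, 21])
  sum_rec(items=[16, 29, 30, 29, 26, 21])
    sum_rec(items=[29, 30, 29, 26, 21])
      sum_rec(items=[30, 29, 26, 21])
        sum_rec(items=[29, 26, 21])
          sum_rec(items=[26, 21])
            sum_rec(items=[21])
              sum_rec(items=[])
              -> return 0
            -> return 21
          -> return 47
        -> return 76
      -> return 106
    -> return 135
  -> return 151
-> return 185

Final answer: 185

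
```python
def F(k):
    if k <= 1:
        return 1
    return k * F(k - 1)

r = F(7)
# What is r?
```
Call trace:
F(k=7)
  F(k=6)
    F(k=5)
      F(k=4)
        F(k=3)
          F(k=2)
            F(k=1)
            -> return 1
          -> return 2
        -> return 6
      -> return 24
    -> return 120
  -> return 720
-> return 5040

Final answer: 5040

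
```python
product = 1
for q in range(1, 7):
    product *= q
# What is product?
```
Trace:
  product=1
  product=1, q=1
  product=2, q=2
  product=6, q=3
  product=24, q=4
  product=120, q=5
  product=720, q=6

Final answer: 720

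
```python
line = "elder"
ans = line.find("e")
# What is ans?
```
Trace:
  line='elder'
  line='elder', ans=0

Final answer: 0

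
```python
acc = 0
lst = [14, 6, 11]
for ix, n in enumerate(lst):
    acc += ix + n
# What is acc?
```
Trace:
  acc=0
  acc=14, ix=0, n=14
  acc=21, ix=1, n=6
  acc=34, ix=2, n=11

Final answer: 34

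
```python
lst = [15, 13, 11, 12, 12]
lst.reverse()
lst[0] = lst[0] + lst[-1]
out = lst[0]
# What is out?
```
Trace:
  lst=[15, 13, 11, 12, 12]
  lst=[12, 12, 11, 13, 15]
  lst=[27, 12, 11, 13, 15]
  lst=[27, 12, 11, 13, 15], out=27

Final answer: 27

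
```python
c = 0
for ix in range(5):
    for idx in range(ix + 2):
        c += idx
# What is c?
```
Trace:
  c=0
  c=0, ix=0, idx=0
  c=1, ix=0, idx=1
  c=1, ix=1, idx=0
  c=2, ix=1, idx=1
  c=4, ix=1, idx=2
  c=4, ix=2, idx=0
  c=5, ix=2, idx=1
  c=7, ix=2, idx=2
  c=10, ix=2, idx=3
  c=10, ix=3, idx=0
  c=11, ix=3, idx=1
  c=13, ix=3, idx=2
  c=16, ix=3, idx=3
  c=20, ix=3, idx=4
  c=20, ix=4, idx=0
  c=21, ix=4, idx=1
  c=23, ix=4, idx=2
  c=26, ix=4, idx=3
  c=30, ix=4, idx=4
  c=35, ix=4, idx=5

Final answer: 35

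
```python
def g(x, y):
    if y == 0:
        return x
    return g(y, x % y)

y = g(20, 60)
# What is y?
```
Call trace:
g(x=20, y=60)
  g(x=60, y=20)
    g(x=20, y=0)
    -> return 20
  -> return 20
-> return 20

Final answer: 20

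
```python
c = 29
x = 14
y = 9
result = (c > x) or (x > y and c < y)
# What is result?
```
Trace:
  c=29
  c=29, x=14
  c=29, x=14, y=9
  c=29, x=14, y=9, result=True

Final answer: True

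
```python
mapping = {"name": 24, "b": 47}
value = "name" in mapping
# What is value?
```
Trace:
  mapping={'name': 24, 'b': 47}
  mapping={'name': 24, 'b': 47}, value=True

Final answer: True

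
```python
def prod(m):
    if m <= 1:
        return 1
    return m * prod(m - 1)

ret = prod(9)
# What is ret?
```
Call trace:
prod(m=9)
  prod(m=8)
    prod(m=7)
      prod(m=6)
        prod(m=5)
          prod(m=4)
            prod(m=3)
              prod(m=2)
                prod(m=1)
                -> return 1
              -> return 2
            -> return 6
          -> return 24
        -> return 120
      -> return 720
    -> return 5040
  -> return 40320
-> return 362880

Final answer: 362880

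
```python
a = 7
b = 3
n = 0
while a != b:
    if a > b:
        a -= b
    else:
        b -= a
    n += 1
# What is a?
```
Trace:
  a=7
  a=7, b=3
  a=7, b=3, n=0
  a=4, b=3, n=1
  a=1, b=3, n=2
  a=1, b=2, n=3
  a=1, b=1, n=4

Final answer: 1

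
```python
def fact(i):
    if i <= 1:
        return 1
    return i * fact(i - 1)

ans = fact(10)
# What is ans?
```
Call trace:
fact(i=10)
  fact(i=9)
    fact(i=8)
      fact(i=7)
        fact(i=6)
          fact(i=5)
            fact(i=4)
              fact(i=3)
                fact(i=2)
                  fact(i=1)
                  -> return 1
                -> return 2
              -> return 6
            -> return 24
          -> return 120
        -> return 720
      -> return 5040
    -> return 40320
  -> return 362880
-> return 3628800

Final answer: 3628800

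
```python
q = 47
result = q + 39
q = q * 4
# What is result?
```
Trace:
  q=47
  q=47, result=86
  q=188, result=86

Final answer: 86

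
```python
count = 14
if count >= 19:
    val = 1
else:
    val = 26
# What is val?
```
Trace:
  count=14
  count=14, val=26

Final answer: 26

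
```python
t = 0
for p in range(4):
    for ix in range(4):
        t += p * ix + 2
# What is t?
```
Trace:
  t=0
  t=2, p=0, ix=0
  t=4, p=0, ix=1
  t=6, p=0, ix=2
  t=8, p=0, ix=3
  t=10, p=1, ix=0
  t=13, p=1, ix=1
  t=17, p=1, ix=2
  t=22, p=1, ix=3
  t=24, p=2, ix=0
  t=28, p=2, ix=1
  t=34, p=2, ix=2
  t=42, p=2, ix=3
  t=44, p=3, ix=0
  t=49, p=3, ix=1
  t=57, p=3, ix=2
  t=68, p=3, ix=3

Final answer: 68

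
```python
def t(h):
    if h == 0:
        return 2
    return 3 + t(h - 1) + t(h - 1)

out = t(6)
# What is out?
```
Call trace (a repeated sub-call is expanded the first time; later identical calls just restate its return value):
t(h=6)
  t(h=5)
    t(h=4)
      t(h=3)
        t(h=2)
          t(h=1)
            t(h=0)
            -> return 2
            t(h=0)
            -> return 2
          -> return 7
          t(h=1) -> return 7  (same call as traced above)
        -> return 17
        t(h=2) -> return 17  (same call as traced above)
      -> return 37
      t(h=3) -> return 37  (same call as traced above)
    -> return 77
    t(h=4) -> return 77  (same call as traced above)
  -> return 157
  t(h=5) -> return 157  (same call as traced above)
-> return 317

Final answer: 317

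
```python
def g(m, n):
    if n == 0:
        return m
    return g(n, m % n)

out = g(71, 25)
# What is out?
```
Call trace:
g(m=71, n=25)
  g(m=25, n=21)
    g(m=21, n=4)
      g(m=4, n=1)
        g(m=1, n=0)
        -> return 1
      -> return 1
    -> return 1
  -> return 1
-> return 1

Final answer: 1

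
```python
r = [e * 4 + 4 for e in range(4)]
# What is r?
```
Trace:
  e=0
  e=1
  e=2
  e=3
  r=[4, 8, 12, 16]

Final answer: [4, 8, 12, 16]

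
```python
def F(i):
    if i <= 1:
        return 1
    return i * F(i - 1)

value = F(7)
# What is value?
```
Call trace:
F(i=7)
  F(i=6)
    F(i=5)
      F(i=4)
        F(i=3)
          F(i=2)
            F(i=1)
            -> return 1
          -> return 2
        -> return 6
      -> return 24
    -> return 120
  -> return 720
-> return 5040

Final answer: 5040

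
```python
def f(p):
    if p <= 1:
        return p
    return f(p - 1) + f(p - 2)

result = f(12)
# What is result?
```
Call trace (a repeated sub-call is expanded the first time; later identical calls just restate its return value):
f(p=12)
  f(p=11)
    f(p=10)
      f(p=9)
        f(p=8)
          f(p=7)
            f(p=6)
              f(p=5)
                f(p=4)
                  f(p=3)
                    f(p=2)
                      f(p=1)
                      -> return 1
                      f(p=0)
                      -> return 0
                    -> return 1
                    f(p=1)
                    -> return 1
                  -> return 2
                  f(p=2) -> return 1  (same call as traced above)
                -> return 3
                f(p=3) -> return 2  (same call as traced above)
              -> return 5
              f(p=4) -> return 3  (same call as traced above)
            -> return 8
            f(p=5) -> return 5  (same call as traced above)
          -> return 13
          f(p=6) -> return 8  (same call as traced above)
        -> return 21
        f(p=7) -> return 13  (same call as traced above)
      -> return 34
      f(p=8) -> return 21  (same call as traced above)
    -> return 55
    f(p=9) -> return 34  (same call as traced above)
  -> return 89
  f(p=10) -> return 55  (same call as traced above)
-> return 144

Final answer: 144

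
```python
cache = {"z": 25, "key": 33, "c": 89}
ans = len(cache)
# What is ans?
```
Trace:
  cache={'z': 25, 'key': 33, 'c': 89}
  cache={'z': 25, 'key': 33, 'c': 89}, ans=3

Final answer: 3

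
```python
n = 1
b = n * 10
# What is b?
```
Trace:
  n=1
  n=1, b=10

Final answer: 10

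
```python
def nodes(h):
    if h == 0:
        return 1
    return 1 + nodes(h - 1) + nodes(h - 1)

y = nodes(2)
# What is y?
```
Call trace (a repeated sub-call is expanded the first time; later identical calls just restate its return value):
nodes(h=2)
  nodes(h=1)
    nodes(h=0)
    -> return 1
    nodes(h=0)
    -> return 1
  -> return 3
  nodes(h=1) -> return 3  (same call as traced above)
-> return 7

Final answer: 7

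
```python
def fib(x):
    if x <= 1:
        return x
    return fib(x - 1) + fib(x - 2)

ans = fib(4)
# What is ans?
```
Call trace (a repeated sub-call is expanded the first time; later identical calls just restate its return value):
fib(x=4)
  fib(x=3)
    fib(x=2)
      fib(x=1)
      -> return 1
      fib(x=0)
      -> return 0
    -> return 1
    fib(x=1)
    -> return 1
  -> return 2
  fib(x=2) -> return 1  (same call as traced above)
-> return 3

Final answer: 3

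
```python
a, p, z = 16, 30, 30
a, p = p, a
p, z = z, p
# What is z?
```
Trace:
  a=16, p=30, z=30
  a=30, p=16, z=30
  a=30, p=30, z=16

Final answer: 16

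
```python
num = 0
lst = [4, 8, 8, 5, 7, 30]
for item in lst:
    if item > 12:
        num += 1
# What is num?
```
Trace:
  num=0
  num=0, item=4
  num=0, item=8
  num=0, item=8
  num=0, item=5
  num=0, item=7
  num=1, item=30

Final answer: 1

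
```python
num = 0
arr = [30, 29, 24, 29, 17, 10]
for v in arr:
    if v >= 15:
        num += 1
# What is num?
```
Trace:
  num=0
  num=1, v=30
  num=2, v=29
  num=3, v=24
  num=4, v=29
  num=5, v=17
  num=5, v=10

Final answer: 5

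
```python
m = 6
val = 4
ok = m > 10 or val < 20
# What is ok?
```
Trace:
  m=6
  m=6, val=4
  m=6, val=4, ok=True

Final answer: True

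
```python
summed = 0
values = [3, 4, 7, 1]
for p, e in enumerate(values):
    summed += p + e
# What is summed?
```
Trace:
  summed=0
  summed=3, p=0, e=3
  summed=8, p=1, e=4
  summed=17, p=2, e=7
  summed=21, p=3, e=1

Final answer: 21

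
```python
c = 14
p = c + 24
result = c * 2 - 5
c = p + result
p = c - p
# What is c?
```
Trace:
  c=14
  c=14, p=38
  c=14, p=38, result=23
  c=61, p=38, result=23
  c=61, p=23, result=23

Final answer: 61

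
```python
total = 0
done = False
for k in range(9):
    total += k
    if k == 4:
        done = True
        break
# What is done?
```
Trace:
  total=0
  total=0, done=False
  total=0, done=False, k=0
  total=1, done=False, k=1
  total=3, done=False, k=2
  total=6, done=False, k=3
  total=10, done=True, k=4

Final answer: True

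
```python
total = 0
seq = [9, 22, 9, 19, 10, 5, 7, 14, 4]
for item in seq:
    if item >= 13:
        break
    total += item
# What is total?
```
Trace:
  total=0
  total=9, item=9
  total=9, item=22

Final answer: 9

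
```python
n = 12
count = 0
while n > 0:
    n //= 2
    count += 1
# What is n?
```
Trace:
  n=12
  n=12, count=0
  n=6, count=1
  n=3, count=2
  n=1, count=3
  n=0, count=4

Final answer: 0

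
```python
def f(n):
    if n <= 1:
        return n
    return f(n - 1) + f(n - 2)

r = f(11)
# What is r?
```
Call trace (a repeated sub-call is expanded the first time; later identical calls just restate its return value):
f(n=11)
  f(n=10)
    f(n=9)
      f(n=8)
        f(n=7)
          f(n=6)
            f(n=5)
              f(n=4)
                f(n=3)
                  f(n=2)
                    f(n=1)
                    -> return 1
                    f(n=0)
                    -> return 0
                  -> return 1
                  f(n=1)
                  -> return 1
                -> return 2
                f(n=2) -> return 1  (same call as traced above)
              -> return 3
              f(n=3) -> return 2  (same call as traced above)
            -> return 5
            f(n=4) -> return 3  (same call as traced above)
          -> return 8
          f(n=5) -> return 5  (same call as traced above)
        -> return 13
        f(n=6) -> return 8  (same call as traced above)
      -> return 21
      f(n=7) -> return 13  (same call as traced above)
    -> return 34
    f(n=8) -> return 21  (same call as traced above)
  -> return 55
  f(n=9) -> return 34  (same call as traced above)
-> return 89

Final answer: 89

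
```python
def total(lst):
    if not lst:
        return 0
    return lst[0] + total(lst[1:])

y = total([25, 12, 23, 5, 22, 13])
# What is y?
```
Call trace:
total(lst=[25, 12, 23, 5, 22, 13])
  total(lst=[12, 23, 5, 22, 13])
    total(lst=[23, 5, 22, 13])
      total(lst=[5, 22, 13])
        total(lst=[22, 13])
          total(lst=[13])
            total(lst=[])
            -> return 0
          -> return 13
        -> return 35
      -> return 40
    -> return 63
  -> return 75
-> return 100

Final answer: 100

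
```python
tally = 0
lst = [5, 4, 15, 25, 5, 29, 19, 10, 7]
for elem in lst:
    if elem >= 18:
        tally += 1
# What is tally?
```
Trace:
  tally=0
  tally=0, elem=5
  tally=0, elem=4
  tally=0, elem=15
  tally=1, elem=25
  tally=1, elem=5
  tally=2, elem=29
  tally=3, elem=19
  tally=3, elem=10
  tally=3, elem=7

Final answer: 3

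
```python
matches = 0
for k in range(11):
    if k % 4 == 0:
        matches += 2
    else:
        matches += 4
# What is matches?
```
Trace:
  matches=0
  matches=2, k=0
  matches=6, k=1
  matches=10, k=2
  matches=14, k=3
  matches=16, k=4
  matches=20, k=5
  matches=24, k=6
  matches=28, k=7
  matches=30, k=8
  matches=34, k=9
  matches=38, k=10

Final answer: 38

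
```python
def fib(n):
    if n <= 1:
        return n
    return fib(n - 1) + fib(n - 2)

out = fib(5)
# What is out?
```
Call trace (a repeated sub-call is expanded the first time; later identical calls just restate its return value):
fib(n=5)
  fib(n=4)
    fib(n=3)
      fib(n=2)
        fib(n=1)
        -> return 1
        fib(n=0)
        -> return 0
      -> return 1
      fib(n=1)
      -> return 1
    -> return 2
    fib(n=2) -> return 1  (same call as traced above)
  -> return 3
  fib(n=3) -> return 2  (same call as traced above)
-> return 5

Final answer: 5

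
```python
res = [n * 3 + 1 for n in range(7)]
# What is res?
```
Trace:
  n=0
  n=1
  n=2
  n=3
  n=4
  n=5
  n=6
  res=[1, 4, 7, 10, 13, 16, 19]

Final answer: [1, 4, 7, 10, 13, 16, 19]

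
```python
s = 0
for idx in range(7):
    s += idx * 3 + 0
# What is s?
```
Trace:
  s=0
  s=0, idx=0
  s=3, idx=1
  s=9, idx=2
  s=18, idx=3
  s=30, idx=4
  s=45, idx=5
  s=63, idx=6

Final answer: 63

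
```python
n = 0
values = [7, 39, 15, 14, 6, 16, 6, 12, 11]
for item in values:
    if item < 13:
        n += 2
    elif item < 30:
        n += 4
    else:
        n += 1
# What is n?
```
Trace:
  n=0
  n=2, item=7
  n=3, item=39
  n=7, item=15
  n=11, item=14
  n=13, item=6
  n=17, item=16
  n=19, item=6
  n=21, item=12
  n=23, item=11

Final answer: 23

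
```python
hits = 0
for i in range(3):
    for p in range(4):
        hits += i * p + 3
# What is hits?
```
Trace:
  hits=0
  hits=3, i=0, p=0
  hits=6, i=0, p=1
  hits=9, i=0, p=2
  hits=12, i=0, p=3
  hits=15, i=1, p=0
  hits=19, i=1, p=1
  hits=24, i=1, p=2
  hits=30, i=1, p=3
  hits=33, i=2, p=0
  hits=38, i=2, p=1
  hits=45, i=2, p=2
  hits=54, i=2, p=3

Final answer: 54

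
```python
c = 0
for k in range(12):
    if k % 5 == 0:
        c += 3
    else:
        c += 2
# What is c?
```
Trace:
  c=0
  c=3, k=0
  c=5, k=1
  c=7, k=2
  c=9, k=3
  c=11, k=4
  c=14, k=5
  c=16, k=6
  c=18, k=7
  c=20, k=8
  c=22, k=9
  c=25, k=10
  c=27, k=11

Final answer: 27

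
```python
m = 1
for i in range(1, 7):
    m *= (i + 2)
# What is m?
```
Trace:
  m=1
  m=3, i=1
  m=12, i=2
  m=60, i=3
  m=360, i=4
  m=2520, i=5
  m=20160, i=6

Final answer: 20160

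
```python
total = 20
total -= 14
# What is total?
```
Trace:
  total=20
  total=6

Final answer: 6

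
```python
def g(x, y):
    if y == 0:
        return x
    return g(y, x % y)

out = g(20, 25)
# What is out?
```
Call trace:
g(x=20, y=25)
  g(x=25, y=20)
    g(x=20, y=5)
      g(x=5, y=0)
      -> return 5
    -> return 5
  -> return 5
-> return 5

Final answer: 5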